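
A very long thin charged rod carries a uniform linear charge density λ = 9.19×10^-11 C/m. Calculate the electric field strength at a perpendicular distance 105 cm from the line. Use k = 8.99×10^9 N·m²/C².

E ≈ 1.57 N/C

Take a coaxial cylindrical Gaussian surface of radius r = 105 cm and length L.
Q_enc = λL, so λ_enc = 9.19×10^-11 C/m.
Gauss's law: E·2πrL = λ_enc L/ε₀.
E = 2k|λ_enc|/r = 2(8.99×10^9)(9.19e-11)/(1.05) = 1.57 N/C.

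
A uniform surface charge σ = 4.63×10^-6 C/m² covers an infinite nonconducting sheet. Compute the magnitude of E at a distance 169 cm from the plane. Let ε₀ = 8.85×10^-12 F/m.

By planar symmetry E is perpendicular to the sheet and uniform; use a Gaussian pillbox with flat faces of area A on each side of the sheet.
Only the two end caps contribute flux: Φ = 2EA. With Q_enc = σA, Gauss's law gives E = |σ|/(2ε₀).
E = |σ|/(2ε₀) = (4.63×10^-6)/(2·8.85×10^-12) = 2.62e5 N/C.

|E| ≈ 2.62×10^5 N/C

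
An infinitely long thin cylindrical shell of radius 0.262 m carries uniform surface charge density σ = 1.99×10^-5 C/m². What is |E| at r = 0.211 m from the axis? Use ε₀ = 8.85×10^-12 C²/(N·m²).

E = 0 (no enclosed charge)

Coaxial Gaussian cylinder, radius r = 0.211 m, length L (r < 0.262 m, inside the shell).
All the surface charge lies outside this cylinder: Q_enc = 0, hence E = 0.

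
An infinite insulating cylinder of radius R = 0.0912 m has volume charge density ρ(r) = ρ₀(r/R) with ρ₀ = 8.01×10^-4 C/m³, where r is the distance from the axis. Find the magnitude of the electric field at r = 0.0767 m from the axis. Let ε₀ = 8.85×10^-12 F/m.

By cylindrical symmetry E is radial; use a coaxial Gaussian cylinder of radius 0.0767 m and length L (r < R).
λ_enc = ∫₀^r ρ(r')·2πr' dr' = (2πρ₀/R)·r^3/3 = 8.30×10^-6 C/m.
By Gauss's law (flux through the curved wall only), E·2πrL = λ_enc L/ε₀.
E = |λ_enc|/(2πε₀r) = (8.30×10^-6)/(2π·8.85×10^-12·0.0767) = 1.95×10^6 N/C.

E ≈ 1.95e6 N/C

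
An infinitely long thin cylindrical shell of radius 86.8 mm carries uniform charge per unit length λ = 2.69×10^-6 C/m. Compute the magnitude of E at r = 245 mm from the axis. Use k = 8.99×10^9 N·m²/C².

1.97×10^5 V/m

By cylindrical symmetry E is radial; use a coaxial Gaussian cylinder of radius 245 mm and length L (r > 86.8 mm).
The full line charge is enclosed: λ_enc = 2.69×10^-6 C/m.
By Gauss's law (flux through the curved wall only), E·2πrL = λ_enc L/ε₀.
E = 2k|λ_enc|/r = 2(8.99×10^9)(2.69×10^-6)/(0.245) = 1.97×10^5 N/C.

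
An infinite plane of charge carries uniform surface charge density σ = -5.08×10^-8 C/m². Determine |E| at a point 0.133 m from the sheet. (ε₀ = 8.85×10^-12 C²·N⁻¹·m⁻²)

By planar symmetry E is perpendicular to the sheet and uniform; use a Gaussian pillbox with flat faces of area A on each side of the sheet.
Flux Φ = 2EA and Q_enc = σA, so 2EA = σA/ε₀ ⇒ E = |σ|/(2ε₀), independent of distance.
E = |σ|/(2ε₀) = (5.08×10^-8)/(2·8.85×10^-12) = 2.87×10^3 N/C.

E = 2.87×10^3 V/m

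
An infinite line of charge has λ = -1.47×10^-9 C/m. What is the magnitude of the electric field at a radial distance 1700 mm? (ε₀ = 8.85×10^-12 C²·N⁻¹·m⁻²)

|E| = 15.6 N/C

Take a coaxial cylindrical Gaussian surface of radius r = 1700 mm and length L.
Q_enc = λL, so λ_enc = -1.47×10^-9 C/m.
Applying ∮E·dA = Q_enc/ε₀ with the end caps contributing no flux:
E = |λ_enc|/(2πε₀r) = (1.47×10^-9)/(2π·8.85×10^-12·1.7) = 15.6 N/C.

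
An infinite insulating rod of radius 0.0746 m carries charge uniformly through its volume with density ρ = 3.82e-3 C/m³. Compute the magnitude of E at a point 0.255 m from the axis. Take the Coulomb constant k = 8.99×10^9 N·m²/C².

Coaxial Gaussian cylinder, radius r = 0.255 m, length L (r > 0.0746 m, full cross-section enclosed).
λ_enc = ρ·πR² = (3.82e-3)π(0.0746)² = 6.679×10^-5 C/m.
Since E is radial and uniform over the curved surface, Φ = E·2πrL = Q_enc/ε₀ = λ_enc L/ε₀.
E = 2k|λ_enc|/r = 2(8.99×10^9)(6.679e-5)/(0.255) = 4.71×10^6 N/C.

E ≈ 4.71×10^6 V/m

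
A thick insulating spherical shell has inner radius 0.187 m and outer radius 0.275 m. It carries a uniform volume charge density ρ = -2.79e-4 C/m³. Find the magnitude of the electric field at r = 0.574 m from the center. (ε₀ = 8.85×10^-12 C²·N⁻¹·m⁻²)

Symmetry ⇒ E = E(r) r̂. Gaussian sphere of radius r = 0.574 m (r > 0.275 m, enclosing the whole shell).
Q_enc = ρ·(4π/3)(b³ − a³) = (-2.79e-4)·(4π/3)·((0.275)³ − (0.187)³) = -1.666×10^-5 C.
Since E is radial and uniform over the Gaussian sphere, Φ = E·4πr² = Q_enc/ε₀.
E = |Q_enc|/(4πε₀r²) = (1.666×10^-5)/(4π·8.85×10^-12·(0.574)²) = 4.55×10^5 N/C.

|E| = 4.55e5 V/m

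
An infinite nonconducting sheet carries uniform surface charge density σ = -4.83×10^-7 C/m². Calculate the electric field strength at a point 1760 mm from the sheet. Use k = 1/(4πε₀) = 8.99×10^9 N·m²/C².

By planar symmetry E is perpendicular to the sheet and uniform; use a Gaussian pillbox with flat faces of area A on each side of the sheet.
Only the two end caps contribute flux: Φ = 2EA. With Q_enc = σA, Gauss's law gives E = |σ|/(2ε₀).
E = 2πk|σ| = 2π(8.99×10^9)(4.83×10^-7) = 2.73×10^4 N/C.

2.73×10^4 N/C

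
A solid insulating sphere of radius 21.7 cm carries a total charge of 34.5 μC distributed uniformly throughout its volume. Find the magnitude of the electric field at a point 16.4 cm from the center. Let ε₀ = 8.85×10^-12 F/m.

4.98e6 N/C

Take a concentric spherical Gaussian surface of radius r = 16.4 cm (r < R).
Only the charge within r is enclosed: Q_enc = Q·(r/R)³ = (34.5 μC)·(16.4 cm/21.7 cm)³ = 1.489e-5 C.
By Gauss's law, ∮E·dA = E·4πr² = Q_enc/ε₀.
E = |Q_enc|/(4πε₀r²) = (1.489e-5)/(4π·8.85×10^-12·(0.164)²) = 4.98×10^6 N/C.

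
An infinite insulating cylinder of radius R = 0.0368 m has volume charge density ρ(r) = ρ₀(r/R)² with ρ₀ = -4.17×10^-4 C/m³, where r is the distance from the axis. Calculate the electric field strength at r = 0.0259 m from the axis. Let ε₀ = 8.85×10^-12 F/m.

By cylindrical symmetry E is radial; use a coaxial Gaussian cylinder of radius 0.0259 m and length L (r < R).
Integrating ρ over the cross-section to radius r: λ_enc = (2πρ₀/R²) ∫₀^r r'^3 dr' = 2πρ₀ r^4/(4·R²) = -2.177e-7 C/m.
Since E is radial and uniform over the curved surface, Φ = E·2πrL = Q_enc/ε₀ = λ_enc L/ε₀.
E = |λ_enc|/(2πε₀r) = (2.177e-7)/(2π·8.85×10^-12·0.0259) = 1.51×10^5 N/C.

|E| ≈ 1.51e5 V/m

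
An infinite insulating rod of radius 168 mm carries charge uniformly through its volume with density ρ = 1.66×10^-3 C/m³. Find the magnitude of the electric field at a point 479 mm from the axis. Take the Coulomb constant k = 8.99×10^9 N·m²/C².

Coaxial Gaussian cylinder, radius r = 479 mm, length L (r > 168 mm, full cross-section enclosed).
λ_enc = ρ·πR² = (1.66×10^-3)π(0.168)² = 1.472×10^-4 C/m.
Gauss's law: E·2πrL = λ_enc L/ε₀.
E = 2k|λ_enc|/r = 2(8.99×10^9)(1.472×10^-4)/(0.479) = 5.52×10^6 N/C.

|E| = 5.52×10^6 N/C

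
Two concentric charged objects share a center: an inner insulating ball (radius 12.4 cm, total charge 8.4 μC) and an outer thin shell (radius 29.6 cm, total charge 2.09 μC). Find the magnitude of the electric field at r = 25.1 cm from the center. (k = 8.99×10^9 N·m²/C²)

Symmetry ⇒ E = E(r) r̂. Gaussian sphere of radius r = 25.1 cm (between the bodies, 12.4 cm < r < 29.6 cm).
The shell at 29.6 cm lies outside the Gaussian surface, so Q_enc = 8.4 μC = 8.40×10^-6 C.
Applying ∮E·dA = Q_enc/ε₀ with Φ = E(4πr²):
E = k|Q_enc|/r² = (8.99×10^9)(8.40×10^-6)/(0.251)² = 1.20×10^6 N/C.

E ≈ 1.20e6 N/C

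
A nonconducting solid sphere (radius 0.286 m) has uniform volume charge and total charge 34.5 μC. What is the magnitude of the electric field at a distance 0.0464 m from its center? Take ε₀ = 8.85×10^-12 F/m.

E = 6.15×10^5 V/m

By spherical symmetry E is radial; choose a Gaussian sphere of radius r = 0.0464 m (r < R).
For a uniform sphere the enclosed fraction is (r/R)³, so Q_enc = (34.5 μC)(0.0464/0.286)³ = 1.473e-7 C.
By Gauss's law, ∮E·dA = E·4πr² = Q_enc/ε₀.
E = |Q_enc|/(4πε₀r²) = (1.473×10^-7)/(4π·8.85×10^-12·(0.0464)²) = 6.15e5 N/C.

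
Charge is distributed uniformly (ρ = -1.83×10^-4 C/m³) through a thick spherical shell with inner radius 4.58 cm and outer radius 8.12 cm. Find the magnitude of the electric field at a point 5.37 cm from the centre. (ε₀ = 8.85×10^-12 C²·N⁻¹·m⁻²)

1.41e5 N/C

Symmetry ⇒ E = E(r) r̂. Gaussian sphere of radius r = 5.37 cm (within the shell material, 4.58 cm < r < 8.12 cm).
Enclosed charge is the volume from a to r: Q_enc = (4π/3)ρ(r³ − a³) = -4.506×10^-8 C.
Applying ∮E·dA = Q_enc/ε₀ with Φ = E(4πr²):
E = |Q_enc|/(4πε₀r²) = (4.506×10^-8)/(4π·8.85×10^-12·(0.0537)²) = 1.41e5 N/C.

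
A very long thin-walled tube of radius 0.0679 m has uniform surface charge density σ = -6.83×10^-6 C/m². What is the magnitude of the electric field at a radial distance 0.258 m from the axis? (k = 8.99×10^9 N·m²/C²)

|E| ≈ 2.03e5 N/C

Take a coaxial cylindrical Gaussian surface of radius r = 0.258 m and length L (r > 0.0679 m).
The whole shell is enclosed: λ_enc = σ·2πR = (-6.83×10^-6)·2π·(0.0679) = -2.914×10^-6 C/m.
By Gauss's law (flux through the curved wall only), E·2πrL = λ_enc L/ε₀.
E = 2k|λ_enc|/r = 2(8.99×10^9)(2.914×10^-6)/(0.258) = 2.03×10^5 N/C.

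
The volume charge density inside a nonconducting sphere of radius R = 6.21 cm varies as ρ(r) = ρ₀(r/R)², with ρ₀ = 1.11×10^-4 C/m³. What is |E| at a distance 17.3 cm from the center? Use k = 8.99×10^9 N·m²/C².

|E| = 2.01e4 N/C

By spherical symmetry E is radial; choose a Gaussian sphere of radius r = 17.3 cm (r > R, all charge enclosed).
Q_enc = 4π ∫₀^R ρ₀(r'/R)^2 r'² dr' = 4πρ₀R³/5 = 6.681×10^-8 C.
Since E is radial and uniform over the Gaussian sphere, Φ = E·4πr² = Q_enc/ε₀.
E = k|Q_enc|/r² = (8.99×10^9)(6.681×10^-8)/(0.173)² = 2.01×10^4 N/C.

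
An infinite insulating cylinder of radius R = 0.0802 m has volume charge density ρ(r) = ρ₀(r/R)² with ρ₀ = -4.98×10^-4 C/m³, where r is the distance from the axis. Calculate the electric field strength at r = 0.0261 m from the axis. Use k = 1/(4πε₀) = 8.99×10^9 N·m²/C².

By cylindrical symmetry E is radial; use a coaxial Gaussian cylinder of radius 0.0261 m and length L (r < R).
λ_enc = ∫₀^r ρ(r')·2πr' dr' = (2πρ₀/R²)·r^4/4 = -5.644×10^-8 C/m.
By Gauss's law (flux through the curved wall only), E·2πrL = λ_enc L/ε₀.
E = 2k|λ_enc|/r = 2(8.99×10^9)(5.644×10^-8)/(0.0261) = 3.89×10^4 N/C.

|E| = 3.89×10^4 N/C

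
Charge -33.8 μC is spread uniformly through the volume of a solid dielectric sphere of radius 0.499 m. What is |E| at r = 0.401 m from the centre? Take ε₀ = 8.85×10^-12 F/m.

Take a concentric spherical Gaussian surface of radius r = 0.401 m (r < R).
Only the charge within r is enclosed: Q_enc = Q·(r/R)³ = (-33.8 μC)·(0.401 m/0.499 m)³ = -1.754e-5 C.
Applying ∮E·dA = Q_enc/ε₀ with Φ = E(4πr²):
E = |Q_enc|/(4πε₀r²) = (1.754e-5)/(4π·8.85×10^-12·(0.401)²) = 9.81e5 N/C.

9.81×10^5 N/C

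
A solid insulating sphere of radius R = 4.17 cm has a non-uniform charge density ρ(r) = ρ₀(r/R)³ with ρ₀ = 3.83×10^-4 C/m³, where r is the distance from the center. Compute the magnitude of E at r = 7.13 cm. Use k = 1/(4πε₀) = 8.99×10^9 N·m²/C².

Symmetry ⇒ E = E(r) r̂. Gaussian sphere of radius r = 7.13 cm (r > R, all charge enclosed).
Q_enc = 4π ∫₀^R ρ₀(r'/R)^3 r'² dr' = 4πρ₀R³/6 = 5.817e-8 C.
Applying ∮E·dA = Q_enc/ε₀ with Φ = E(4πr²):
E = k|Q_enc|/r² = (8.99×10^9)(5.817e-8)/(0.0713)² = 1.03e5 N/C.

|E| ≈ 1.03×10^5 N/C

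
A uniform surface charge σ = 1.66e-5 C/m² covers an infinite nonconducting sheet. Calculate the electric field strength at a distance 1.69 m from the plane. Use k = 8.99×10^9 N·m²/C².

|E| ≈ 9.38e5 N/C

Choose a cylindrical pillbox piercing the sheet, end faces (area A) parallel to it.
Flux Φ = 2EA and Q_enc = σA, so 2EA = σA/ε₀ ⇒ E = |σ|/(2ε₀), independent of distance.
E = 2πk|σ| = 2π(8.99×10^9)(1.66×10^-5) = 9.38e5 N/C.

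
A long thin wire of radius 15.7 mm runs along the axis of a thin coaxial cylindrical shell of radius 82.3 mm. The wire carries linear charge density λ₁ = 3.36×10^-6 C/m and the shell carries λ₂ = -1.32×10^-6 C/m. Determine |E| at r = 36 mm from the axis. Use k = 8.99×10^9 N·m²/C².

By cylindrical symmetry E is radial; use a coaxial Gaussian cylinder of radius 36 mm and length L (between the conductors, 15.7 mm < r < 82.3 mm).
The shell at 82.3 mm lies outside the Gaussian surface, so λ_enc = λ₁ = 3.36×10^-6 C/m.
Applying ∮E·dA = Q_enc/ε₀ with the end caps contributing no flux:
E = 2k|λ_enc|/r = 2(8.99×10^9)(3.36e-6)/(0.036) = 1.68×10^6 N/C.

E = 1.68e6 V/m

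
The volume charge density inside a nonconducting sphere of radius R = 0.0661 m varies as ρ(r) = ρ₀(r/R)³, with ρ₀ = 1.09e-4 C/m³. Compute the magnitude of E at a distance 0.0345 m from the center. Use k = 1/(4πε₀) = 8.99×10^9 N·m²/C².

1.01×10^4 N/C

Symmetry ⇒ E = E(r) r̂. Gaussian sphere of radius r = 0.0345 m (r < R).
Q_enc = ∫₀^r ρ(r')·4πr'² dr' = (4πρ₀/R³) ∫₀^r r'^5 dr' = 4πρ₀ r^6/(6·R³) = 1.333e-9 C.
Applying ∮E·dA = Q_enc/ε₀ with Φ = E(4πr²):
E = k|Q_enc|/r² = (8.99×10^9)(1.333×10^-9)/(0.0345)² = 1.01×10^4 N/C.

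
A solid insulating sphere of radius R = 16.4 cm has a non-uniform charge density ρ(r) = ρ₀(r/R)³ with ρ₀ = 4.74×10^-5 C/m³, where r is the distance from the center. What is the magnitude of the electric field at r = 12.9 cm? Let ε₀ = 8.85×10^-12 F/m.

By spherical symmetry E is radial; choose a Gaussian sphere of radius r = 12.9 cm (r < R).
Q_enc = ∫₀^r ρ(r')·4πr'² dr' = (4πρ₀/R³) ∫₀^r r'^5 dr' = 4πρ₀ r^6/(6·R³) = 1.037e-7 C.
By Gauss's law, ∮E·dA = E·4πr² = Q_enc/ε₀.
E = |Q_enc|/(4πε₀r²) = (1.037×10^-7)/(4π·8.85×10^-12·(0.129)²) = 5.60e4 N/C.

E ≈ 5.60×10^4 N/C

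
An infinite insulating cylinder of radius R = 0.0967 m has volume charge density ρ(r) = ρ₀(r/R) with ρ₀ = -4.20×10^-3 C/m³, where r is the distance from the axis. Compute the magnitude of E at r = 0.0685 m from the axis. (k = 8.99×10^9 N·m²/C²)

By cylindrical symmetry E is radial; use a coaxial Gaussian cylinder of radius 0.0685 m and length L (r < R).
Integrating ρ over the cross-section to radius r: λ_enc = (2πρ₀/R) ∫₀^r r'^2 dr' = 2πρ₀ r^3/(3·R) = -2.924e-5 C/m.
Applying ∮E·dA = Q_enc/ε₀ with the end caps contributing no flux:
E = 2k|λ_enc|/r = 2(8.99×10^9)(2.924×10^-5)/(0.0685) = 7.67e6 N/C.

7.67e6 V/m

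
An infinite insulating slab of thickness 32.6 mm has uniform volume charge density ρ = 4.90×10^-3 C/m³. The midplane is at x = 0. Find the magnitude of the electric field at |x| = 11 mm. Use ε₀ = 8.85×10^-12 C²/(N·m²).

By symmetry E is perpendicular to the slab. A Gaussian pillbox from −11 mm to +11 mm (face area A) lies entirely within the slab.
Q_enc = ρ·(2x)·A and flux = 2EA, so 2EA = 2ρxA/ε₀ ⇒ E = |ρ|x/ε₀.
E = (4.90×10^-3)(0.011)/(8.85×10^-12) = 6.09e6 N/C.

E = 6.09e6 N/C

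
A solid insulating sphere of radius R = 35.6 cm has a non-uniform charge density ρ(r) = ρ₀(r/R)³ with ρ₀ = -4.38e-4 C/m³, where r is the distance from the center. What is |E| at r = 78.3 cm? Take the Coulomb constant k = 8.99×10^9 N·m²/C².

Symmetry ⇒ E = E(r) r̂. Gaussian sphere of radius r = 78.3 cm (r > R, all charge enclosed).
Q_enc = 4π ∫₀^R ρ₀(r'/R)^3 r'² dr' = 4πρ₀R³/6 = -4.139×10^-5 C.
Gauss's law: E·4πr² = Q_enc/ε₀.
E = k|Q_enc|/r² = (8.99×10^9)(4.139×10^-5)/(0.783)² = 6.07×10^5 N/C.

E = 6.07×10^5 V/m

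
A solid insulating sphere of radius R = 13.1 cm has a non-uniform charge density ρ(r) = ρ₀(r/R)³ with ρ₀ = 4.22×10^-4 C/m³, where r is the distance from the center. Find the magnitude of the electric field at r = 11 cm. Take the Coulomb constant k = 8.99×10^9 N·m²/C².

|E| ≈ 5.17×10^5 N/C

Take a concentric spherical Gaussian surface of radius r = 11 cm (r < R).
Integrate the density: Q_enc = 4π ∫₀^r ρ₀(r'/R)^3 r'² dr' = 4πρ₀ r^6/(6·R³) = 6.965e-7 C.
Applying ∮E·dA = Q_enc/ε₀ with Φ = E(4πr²):
E = k|Q_enc|/r² = (8.99×10^9)(6.965×10^-7)/(0.11)² = 5.17e5 N/C.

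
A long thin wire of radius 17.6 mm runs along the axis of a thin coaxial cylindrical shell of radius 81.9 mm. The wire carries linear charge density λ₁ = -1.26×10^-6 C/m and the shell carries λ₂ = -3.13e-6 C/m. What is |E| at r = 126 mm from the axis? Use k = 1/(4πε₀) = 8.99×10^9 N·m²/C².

Choose a coaxial cylinder of radius r = 126 mm (arbitrary length L) as the Gaussian surface (r > 81.9 mm, enclosing both).
λ_enc = λ₁ + λ₂ = (-1.26×10^-6) + (-3.13×10^-6) = -4.39×10^-6 C/m.
Since E is radial and uniform over the curved surface, Φ = E·2πrL = Q_enc/ε₀ = λ_enc L/ε₀.
E = 2k|λ_enc|/r = 2(8.99×10^9)(4.39×10^-6)/(0.126) = 6.26×10^5 N/C.

|E| = 6.26×10^5 N/C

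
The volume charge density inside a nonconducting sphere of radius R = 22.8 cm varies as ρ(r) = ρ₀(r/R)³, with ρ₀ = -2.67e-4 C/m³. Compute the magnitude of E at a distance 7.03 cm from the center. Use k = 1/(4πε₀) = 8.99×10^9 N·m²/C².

By spherical symmetry E is radial; choose a Gaussian sphere of radius r = 7.03 cm (r < R).
Integrate the density: Q_enc = 4π ∫₀^r ρ₀(r'/R)^3 r'² dr' = 4πρ₀ r^6/(6·R³) = -5.695e-9 C.
Gauss's law: E·4πr² = Q_enc/ε₀.
E = k|Q_enc|/r² = (8.99×10^9)(5.695×10^-9)/(0.0703)² = 1.04×10^4 N/C.

1.04e4 N/C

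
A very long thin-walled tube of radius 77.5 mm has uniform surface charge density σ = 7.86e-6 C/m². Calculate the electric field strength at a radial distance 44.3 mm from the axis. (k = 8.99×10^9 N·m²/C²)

E = 0 (no enclosed charge)

Take a coaxial cylindrical Gaussian surface of radius r = 44.3 mm and length L (r < 77.5 mm, inside the shell).
No charge is enclosed, so Gauss's law gives E·2πrL = 0 ⇒ E = 0.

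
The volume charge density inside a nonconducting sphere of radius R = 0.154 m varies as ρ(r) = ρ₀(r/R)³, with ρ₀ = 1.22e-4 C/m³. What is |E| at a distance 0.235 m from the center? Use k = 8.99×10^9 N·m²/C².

Symmetry ⇒ E = E(r) r̂. Gaussian sphere of radius r = 0.235 m (r > R, all charge enclosed).
Q_enc = 4π ∫₀^R ρ₀(r'/R)^3 r'² dr' = 4πρ₀R³/6 = 9.332e-7 C.
By Gauss's law, ∮E·dA = E·4πr² = Q_enc/ε₀.
E = k|Q_enc|/r² = (8.99×10^9)(9.332×10^-7)/(0.235)² = 1.52e5 N/C.

E = 1.52×10^5 N/C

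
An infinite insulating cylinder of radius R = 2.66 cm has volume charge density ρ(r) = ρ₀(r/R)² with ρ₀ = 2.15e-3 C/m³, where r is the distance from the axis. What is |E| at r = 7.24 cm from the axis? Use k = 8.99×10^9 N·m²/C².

Coaxial Gaussian cylinder, radius r = 7.24 cm, length L (r > R, full charge per length enclosed).
λ_enc = 2π ∫₀^R ρ₀(r'/R)^2 r' dr' = 2πρ₀R²/4 = 2.39×10^-6 C/m.
Gauss's law: E·2πrL = λ_enc L/ε₀.
E = 2k|λ_enc|/r = 2(8.99×10^9)(2.39×10^-6)/(0.0724) = 5.93×10^5 N/C.

E ≈ 5.93×10^5 V/m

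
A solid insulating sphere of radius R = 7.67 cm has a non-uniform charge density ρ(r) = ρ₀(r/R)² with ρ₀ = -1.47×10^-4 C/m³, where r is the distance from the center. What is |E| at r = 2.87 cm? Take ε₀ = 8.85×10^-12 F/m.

|E| = 1.33×10^4 N/C

Use a concentric Gaussian sphere at r = 2.87 cm (r < R).
Integrate the density: Q_enc = 4π ∫₀^r ρ₀(r'/R)^2 r'² dr' = 4πρ₀ r^5/(5·R²) = -1.223×10^-9 C.
Applying ∮E·dA = Q_enc/ε₀ with Φ = E(4πr²):
E = |Q_enc|/(4πε₀r²) = (1.223×10^-9)/(4π·8.85×10^-12·(0.0287)²) = 1.33×10^4 N/C.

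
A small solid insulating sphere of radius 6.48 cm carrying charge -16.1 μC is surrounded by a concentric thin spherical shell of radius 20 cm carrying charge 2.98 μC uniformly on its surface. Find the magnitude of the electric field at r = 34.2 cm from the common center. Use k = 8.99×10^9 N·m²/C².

E ≈ 1.01×10^6 N/C

By spherical symmetry E is radial; choose a Gaussian sphere of radius r = 34.2 cm (r > 20 cm, enclosing both).
Q_enc = (-16.1 μC) + (2.98 μC) = -1.312×10^-5 C.
Applying ∮E·dA = Q_enc/ε₀ with Φ = E(4πr²):
E = k|Q_enc|/r² = (8.99×10^9)(1.312×10^-5)/(0.342)² = 1.01×10^6 N/C.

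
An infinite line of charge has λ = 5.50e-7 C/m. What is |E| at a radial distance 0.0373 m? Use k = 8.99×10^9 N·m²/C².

|E| = 2.65×10^5 N/C

Choose a coaxial cylinder of radius r = 0.0373 m (arbitrary length L) as the Gaussian surface.
Q_enc = λL, so λ_enc = 5.50×10^-7 C/m.
By Gauss's law (flux through the curved wall only), E·2πrL = λ_enc L/ε₀.
E = 2k|λ_enc|/r = 2(8.99×10^9)(5.50e-7)/(0.0373) = 2.65×10^5 N/C.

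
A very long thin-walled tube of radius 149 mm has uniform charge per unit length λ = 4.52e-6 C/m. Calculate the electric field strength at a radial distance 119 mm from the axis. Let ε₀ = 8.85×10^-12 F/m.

|E| = 0 V/m

Take a coaxial cylindrical Gaussian surface of radius r = 119 mm and length L (r < 149 mm, inside the shell).
No charge is enclosed, so Gauss's law gives E·2πrL = 0 ⇒ E = 0.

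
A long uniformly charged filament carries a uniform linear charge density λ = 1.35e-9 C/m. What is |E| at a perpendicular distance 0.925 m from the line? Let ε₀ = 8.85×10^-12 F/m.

Choose a coaxial cylinder of radius r = 0.925 m (arbitrary length L) as the Gaussian surface.
Q_enc = λL, so λ_enc = 1.35×10^-9 C/m.
By Gauss's law (flux through the curved wall only), E·2πrL = λ_enc L/ε₀.
E = |λ_enc|/(2πε₀r) = (1.35×10^-9)/(2π·8.85×10^-12·0.925) = 26.2 N/C.

E = 26.2 N/C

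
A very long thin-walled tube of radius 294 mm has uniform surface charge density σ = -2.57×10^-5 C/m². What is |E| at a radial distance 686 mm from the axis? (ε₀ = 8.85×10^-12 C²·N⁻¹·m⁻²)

Take a coaxial cylindrical Gaussian surface of radius r = 686 mm and length L (r > 294 mm).
The whole shell is enclosed: λ_enc = σ·2πR = (-2.57×10^-5)·2π·(0.294) = -4.747e-5 C/m.
Since E is radial and uniform over the curved surface, Φ = E·2πrL = Q_enc/ε₀ = λ_enc L/ε₀.
E = |λ_enc|/(2πε₀r) = (4.747e-5)/(2π·8.85×10^-12·0.686) = 1.24e6 N/C.

1.24×10^6 N/C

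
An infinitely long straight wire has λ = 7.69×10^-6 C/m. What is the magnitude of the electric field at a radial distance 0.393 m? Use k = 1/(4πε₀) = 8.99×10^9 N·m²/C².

|E| ≈ 3.52e5 N/C

Take a coaxial cylindrical Gaussian surface of radius r = 0.393 m and length L.
Q_enc = λL, so λ_enc = 7.69×10^-6 C/m.
Applying ∮E·dA = Q_enc/ε₀ with the end caps contributing no flux:
E = 2k|λ_enc|/r = 2(8.99×10^9)(7.69×10^-6)/(0.393) = 3.52×10^5 N/C.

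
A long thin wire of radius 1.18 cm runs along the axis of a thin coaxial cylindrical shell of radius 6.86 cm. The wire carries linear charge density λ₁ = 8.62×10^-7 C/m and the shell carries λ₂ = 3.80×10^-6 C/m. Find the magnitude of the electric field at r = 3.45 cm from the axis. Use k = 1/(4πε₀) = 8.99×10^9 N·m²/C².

Choose a coaxial cylinder of radius r = 3.45 cm (arbitrary length L) as the Gaussian surface (between the conductors, 1.18 cm < r < 6.86 cm).
Only the inner wire is enclosed; the outer shell contributes nothing inside itself. λ_enc = λ₁ = 8.62×10^-7 C/m.
Gauss's law: E·2πrL = λ_enc L/ε₀.
E = 2k|λ_enc|/r = 2(8.99×10^9)(8.62e-7)/(0.0345) = 4.49×10^5 N/C.

4.49×10^5 V/m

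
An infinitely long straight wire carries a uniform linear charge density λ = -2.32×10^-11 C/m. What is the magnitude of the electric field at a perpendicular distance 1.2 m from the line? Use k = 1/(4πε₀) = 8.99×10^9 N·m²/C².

0.348 N/C

Choose a coaxial cylinder of radius r = 1.2 m (arbitrary length L) as the Gaussian surface.
Q_enc = λL, so λ_enc = -2.32×10^-11 C/m.
Gauss's law: E·2πrL = λ_enc L/ε₀.
E = 2k|λ_enc|/r = 2(8.99×10^9)(2.32×10^-11)/(1.2) = 0.348 N/C.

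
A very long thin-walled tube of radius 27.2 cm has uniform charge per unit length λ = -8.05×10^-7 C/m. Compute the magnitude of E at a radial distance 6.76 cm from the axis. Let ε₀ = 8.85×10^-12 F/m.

|E| = 0 N/C

Coaxial Gaussian cylinder, radius r = 6.76 cm, length L (r < 27.2 cm, inside the shell).
No charge is enclosed, so Gauss's law gives E·2πrL = 0 ⇒ E = 0.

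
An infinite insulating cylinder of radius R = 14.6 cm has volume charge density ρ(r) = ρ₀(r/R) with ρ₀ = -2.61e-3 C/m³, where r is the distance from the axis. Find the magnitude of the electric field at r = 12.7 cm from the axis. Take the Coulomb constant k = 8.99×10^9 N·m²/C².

|E| = 1.09e7 N/C

Take a coaxial cylindrical Gaussian surface of radius r = 12.7 cm and length L (r < R).
λ_enc = ∫₀^r ρ(r')·2πr' dr' = (2πρ₀/R)·r^3/3 = -7.669e-5 C/m.
Gauss's law: E·2πrL = λ_enc L/ε₀.
E = 2k|λ_enc|/r = 2(8.99×10^9)(7.669e-5)/(0.127) = 1.09×10^7 N/C.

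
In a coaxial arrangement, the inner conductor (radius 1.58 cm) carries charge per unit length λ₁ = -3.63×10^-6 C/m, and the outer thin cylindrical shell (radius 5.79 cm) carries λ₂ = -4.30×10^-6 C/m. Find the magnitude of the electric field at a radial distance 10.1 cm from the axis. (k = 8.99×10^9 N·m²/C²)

1.41×10^6 V/m

Take a coaxial cylindrical Gaussian surface of radius r = 10.1 cm and length L (r > 5.79 cm, enclosing both).
λ_enc = λ₁ + λ₂ = (-3.63×10^-6) + (-4.30×10^-6) = -7.93×10^-6 C/m.
By Gauss's law (flux through the curved wall only), E·2πrL = λ_enc L/ε₀.
E = 2k|λ_enc|/r = 2(8.99×10^9)(7.93e-6)/(0.101) = 1.41×10^6 N/C.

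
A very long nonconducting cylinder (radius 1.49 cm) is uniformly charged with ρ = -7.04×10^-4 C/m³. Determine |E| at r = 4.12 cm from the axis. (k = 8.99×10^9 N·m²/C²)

E ≈ 2.14e5 V/m

Take a coaxial cylindrical Gaussian surface of radius r = 4.12 cm and length L (r > 1.49 cm, full cross-section enclosed).
λ_enc = ρ·πR² = (-7.04×10^-4)π(0.0149)² = -4.91×10^-7 C/m.
By Gauss's law (flux through the curved wall only), E·2πrL = λ_enc L/ε₀.
E = 2k|λ_enc|/r = 2(8.99×10^9)(4.91×10^-7)/(0.0412) = 2.14×10^5 N/C.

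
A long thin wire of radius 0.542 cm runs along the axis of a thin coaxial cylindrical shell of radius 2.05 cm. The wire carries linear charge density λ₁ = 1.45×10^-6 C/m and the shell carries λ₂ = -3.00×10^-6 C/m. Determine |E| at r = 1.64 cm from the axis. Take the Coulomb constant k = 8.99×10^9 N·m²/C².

|E| = 1.59×10^6 N/C

By cylindrical symmetry E is radial; use a coaxial Gaussian cylinder of radius 1.64 cm and length L (between the conductors, 0.542 cm < r < 2.05 cm).
Only the inner wire is enclosed; the outer shell contributes nothing inside itself. λ_enc = λ₁ = 1.45e-6 C/m.
By Gauss's law (flux through the curved wall only), E·2πrL = λ_enc L/ε₀.
E = 2k|λ_enc|/r = 2(8.99×10^9)(1.45×10^-6)/(0.0164) = 1.59×10^6 N/C.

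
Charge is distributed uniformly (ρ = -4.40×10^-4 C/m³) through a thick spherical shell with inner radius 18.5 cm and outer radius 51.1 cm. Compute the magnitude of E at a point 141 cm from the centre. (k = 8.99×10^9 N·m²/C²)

Take a concentric spherical Gaussian surface of radius r = 141 cm (r > 51.1 cm, enclosing the whole shell).
Q_enc = ρ·(4π/3)(b³ − a³) = (-4.40×10^-4)·(4π/3)·((0.511)³ − (0.185)³) = -2.343e-4 C.
Gauss's law: E·4πr² = Q_enc/ε₀.
E = k|Q_enc|/r² = (8.99×10^9)(2.343×10^-4)/(1.41)² = 1.06×10^6 N/C.

1.06×10^6 V/m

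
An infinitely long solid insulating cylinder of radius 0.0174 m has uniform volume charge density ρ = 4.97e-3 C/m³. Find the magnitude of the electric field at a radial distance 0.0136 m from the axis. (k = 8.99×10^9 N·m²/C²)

By cylindrical symmetry E is radial; use a coaxial Gaussian cylinder of radius 0.0136 m and length L (r < R).
Charge inside radius r per length L is ρ·πr²·L, so λ_enc = ρπr² = 2.888×10^-6 C/m.
Applying ∮E·dA = Q_enc/ε₀ with the end caps contributing no flux:
E = 2k|λ_enc|/r = 2(8.99×10^9)(2.888×10^-6)/(0.0136) = 3.82×10^6 N/C.

|E| ≈ 3.82×10^6 N/C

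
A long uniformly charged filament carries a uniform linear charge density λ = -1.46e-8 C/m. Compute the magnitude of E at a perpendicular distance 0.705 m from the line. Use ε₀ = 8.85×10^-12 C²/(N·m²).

372 V/m

Choose a coaxial cylinder of radius r = 0.705 m (arbitrary length L) as the Gaussian surface.
Q_enc = λL, so λ_enc = -1.46×10^-8 C/m.
Gauss's law: E·2πrL = λ_enc L/ε₀.
E = |λ_enc|/(2πε₀r) = (1.46×10^-8)/(2π·8.85×10^-12·0.705) = 372 N/C.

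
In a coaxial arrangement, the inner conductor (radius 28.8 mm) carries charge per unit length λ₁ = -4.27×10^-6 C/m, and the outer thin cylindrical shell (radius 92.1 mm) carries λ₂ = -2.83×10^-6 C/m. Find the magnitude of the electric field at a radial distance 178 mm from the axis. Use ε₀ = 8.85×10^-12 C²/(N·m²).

By cylindrical symmetry E is radial; use a coaxial Gaussian cylinder of radius 178 mm and length L (r > 92.1 mm, enclosing both).
λ_enc = λ₁ + λ₂ = (-4.27e-6) + (-2.83e-6) = -7.10×10^-6 C/m.
Since E is radial and uniform over the curved surface, Φ = E·2πrL = Q_enc/ε₀ = λ_enc L/ε₀.
E = |λ_enc|/(2πε₀r) = (7.10×10^-6)/(2π·8.85×10^-12·0.178) = 7.17e5 N/C.

|E| ≈ 7.17e5 N/C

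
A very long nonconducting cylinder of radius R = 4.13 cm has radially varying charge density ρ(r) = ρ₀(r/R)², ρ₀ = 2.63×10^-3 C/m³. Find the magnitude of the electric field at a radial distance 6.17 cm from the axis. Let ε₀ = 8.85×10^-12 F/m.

Coaxial Gaussian cylinder, radius r = 6.17 cm, length L (r > R, full charge per length enclosed).
λ_enc = 2π ∫₀^R ρ₀(r'/R)^2 r' dr' = 2πρ₀R²/4 = 7.047×10^-6 C/m.
Since E is radial and uniform over the curved surface, Φ = E·2πrL = Q_enc/ε₀ = λ_enc L/ε₀.
E = |λ_enc|/(2πε₀r) = (7.047×10^-6)/(2π·8.85×10^-12·0.0617) = 2.05e6 N/C.

|E| = 2.05×10^6 V/m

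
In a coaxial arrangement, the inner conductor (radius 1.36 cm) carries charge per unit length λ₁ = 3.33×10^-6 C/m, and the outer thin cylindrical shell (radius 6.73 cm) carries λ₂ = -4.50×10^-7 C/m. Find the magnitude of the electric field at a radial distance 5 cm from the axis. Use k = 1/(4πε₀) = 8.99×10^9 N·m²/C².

Choose a coaxial cylinder of radius r = 5 cm (arbitrary length L) as the Gaussian surface (between the conductors, 1.36 cm < r < 6.73 cm).
The shell at 6.73 cm lies outside the Gaussian surface, so λ_enc = λ₁ = 3.33×10^-6 C/m.
By Gauss's law (flux through the curved wall only), E·2πrL = λ_enc L/ε₀.
E = 2k|λ_enc|/r = 2(8.99×10^9)(3.33e-6)/(0.05) = 1.20×10^6 N/C.

E = 1.20×10^6 N/C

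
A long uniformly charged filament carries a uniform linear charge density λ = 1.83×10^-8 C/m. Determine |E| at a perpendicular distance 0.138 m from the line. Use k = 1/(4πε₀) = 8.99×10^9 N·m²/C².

Choose a coaxial cylinder of radius r = 0.138 m (arbitrary length L) as the Gaussian surface.
Q_enc = λL, so λ_enc = 1.83×10^-8 C/m.
Applying ∮E·dA = Q_enc/ε₀ with the end caps contributing no flux:
E = 2k|λ_enc|/r = 2(8.99×10^9)(1.83×10^-8)/(0.138) = 2.38×10^3 N/C.

2.38e3 N/C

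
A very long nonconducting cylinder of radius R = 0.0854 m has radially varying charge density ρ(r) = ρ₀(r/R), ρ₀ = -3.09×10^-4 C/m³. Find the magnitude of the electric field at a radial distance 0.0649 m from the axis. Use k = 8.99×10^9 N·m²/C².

5.74×10^5 N/C

By cylindrical symmetry E is radial; use a coaxial Gaussian cylinder of radius 0.0649 m and length L (r < R).
λ_enc = ∫₀^r ρ(r')·2πr' dr' = (2πρ₀/R)·r^3/3 = -2.072e-6 C/m.
By Gauss's law (flux through the curved wall only), E·2πrL = λ_enc L/ε₀.
E = 2k|λ_enc|/r = 2(8.99×10^9)(2.072e-6)/(0.0649) = 5.74×10^5 N/C.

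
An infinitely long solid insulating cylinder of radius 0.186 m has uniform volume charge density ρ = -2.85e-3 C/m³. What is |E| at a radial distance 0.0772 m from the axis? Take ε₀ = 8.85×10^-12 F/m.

E ≈ 1.24×10^7 N/C

Take a coaxial cylindrical Gaussian surface of radius r = 0.0772 m and length L (r < R).
Charge inside radius r per length L is ρ·πr²·L, so λ_enc = ρπr² = -5.336e-5 C/m.
Since E is radial and uniform over the curved surface, Φ = E·2πrL = Q_enc/ε₀ = λ_enc L/ε₀.
E = |λ_enc|/(2πε₀r) = (5.336e-5)/(2π·8.85×10^-12·0.0772) = 1.24e7 N/C.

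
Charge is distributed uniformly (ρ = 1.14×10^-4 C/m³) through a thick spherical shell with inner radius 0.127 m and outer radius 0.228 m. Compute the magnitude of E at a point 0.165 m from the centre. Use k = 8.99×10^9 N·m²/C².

3.85e5 N/C

Use a concentric Gaussian sphere at r = 0.165 m (within the shell material, 0.127 m < r < 0.228 m).
Enclosed charge is the volume from a to r: Q_enc = (4π/3)ρ(r³ − a³) = 1.167×10^-6 C.
Gauss's law: E·4πr² = Q_enc/ε₀.
E = k|Q_enc|/r² = (8.99×10^9)(1.167×10^-6)/(0.165)² = 3.85e5 N/C.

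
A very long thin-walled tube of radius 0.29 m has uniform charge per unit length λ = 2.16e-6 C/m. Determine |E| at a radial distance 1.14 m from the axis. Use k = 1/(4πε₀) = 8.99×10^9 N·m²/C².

Choose a coaxial cylinder of radius r = 1.14 m (arbitrary length L) as the Gaussian surface (r > 0.29 m).
The full line charge is enclosed: λ_enc = 2.16e-6 C/m.
Since E is radial and uniform over the curved surface, Φ = E·2πrL = Q_enc/ε₀ = λ_enc L/ε₀.
E = 2k|λ_enc|/r = 2(8.99×10^9)(2.16×10^-6)/(1.14) = 3.41e4 N/C.

E ≈ 3.41×10^4 N/C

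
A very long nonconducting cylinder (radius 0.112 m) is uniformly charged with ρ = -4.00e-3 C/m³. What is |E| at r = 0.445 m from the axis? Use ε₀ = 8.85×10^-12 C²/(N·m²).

By cylindrical symmetry E is radial; use a coaxial Gaussian cylinder of radius 0.445 m and length L (r > 0.112 m, full cross-section enclosed).
λ_enc = ρ·πR² = (-4.00e-3)π(0.112)² = -1.576×10^-4 C/m.
By Gauss's law (flux through the curved wall only), E·2πrL = λ_enc L/ε₀.
E = |λ_enc|/(2πε₀r) = (1.576×10^-4)/(2π·8.85×10^-12·0.445) = 6.37e6 N/C.

E = 6.37×10^6 N/C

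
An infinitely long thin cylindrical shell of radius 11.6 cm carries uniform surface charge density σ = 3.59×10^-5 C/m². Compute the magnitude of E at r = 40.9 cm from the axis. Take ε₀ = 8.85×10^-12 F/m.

Choose a coaxial cylinder of radius r = 40.9 cm (arbitrary length L) as the Gaussian surface (r > 11.6 cm).
The whole shell is enclosed: λ_enc = σ·2πR = (3.59e-5)·2π·(0.116) = 2.617e-5 C/m.
Gauss's law: E·2πrL = λ_enc L/ε₀.
E = |λ_enc|/(2πε₀r) = (2.617e-5)/(2π·8.85×10^-12·0.409) = 1.15e6 N/C.

E ≈ 1.15×10^6 V/m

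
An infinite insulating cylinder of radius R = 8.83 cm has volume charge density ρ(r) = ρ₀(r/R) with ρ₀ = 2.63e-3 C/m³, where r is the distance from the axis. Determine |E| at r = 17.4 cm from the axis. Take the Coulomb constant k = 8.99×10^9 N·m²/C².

E ≈ 4.44×10^6 N/C

Coaxial Gaussian cylinder, radius r = 17.4 cm, length L (r > R, full charge per length enclosed).
λ_enc = 2π ∫₀^R ρ₀(r'/R)^1 r' dr' = 2πρ₀R²/3 = 4.295×10^-5 C/m.
By Gauss's law (flux through the curved wall only), E·2πrL = λ_enc L/ε₀.
E = 2k|λ_enc|/r = 2(8.99×10^9)(4.295×10^-5)/(0.174) = 4.44×10^6 N/C.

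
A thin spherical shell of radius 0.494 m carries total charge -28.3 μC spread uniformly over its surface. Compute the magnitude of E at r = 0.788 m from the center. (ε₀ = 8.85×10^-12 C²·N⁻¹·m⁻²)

Take a concentric spherical Gaussian surface of radius r = 0.788 m (r > 0.494 m).
The entire shell is enclosed: Q_enc = -2.83e-5 C.
Gauss's law: E·4πr² = Q_enc/ε₀.
E = |Q_enc|/(4πε₀r²) = (2.83×10^-5)/(4π·8.85×10^-12·(0.788)²) = 4.10×10^5 N/C.

E = 4.10e5 V/m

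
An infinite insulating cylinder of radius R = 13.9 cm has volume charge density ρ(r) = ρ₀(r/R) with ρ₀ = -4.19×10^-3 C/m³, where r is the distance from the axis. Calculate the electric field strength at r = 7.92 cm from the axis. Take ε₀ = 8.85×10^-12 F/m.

7.12×10^6 N/C

Coaxial Gaussian cylinder, radius r = 7.92 cm, length L (r < R).
Integrating ρ over the cross-section to radius r: λ_enc = (2πρ₀/R) ∫₀^r r'^2 dr' = 2πρ₀ r^3/(3·R) = -3.136×10^-5 C/m.
By Gauss's law (flux through the curved wall only), E·2πrL = λ_enc L/ε₀.
E = |λ_enc|/(2πε₀r) = (3.136×10^-5)/(2π·8.85×10^-12·0.0792) = 7.12×10^6 N/C.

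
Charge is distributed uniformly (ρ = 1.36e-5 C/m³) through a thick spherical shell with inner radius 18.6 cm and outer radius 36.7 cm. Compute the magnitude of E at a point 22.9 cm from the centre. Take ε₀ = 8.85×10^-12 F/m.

E = 5.44e4 N/C

Symmetry ⇒ E = E(r) r̂. Gaussian sphere of radius r = 22.9 cm (within the shell material, 18.6 cm < r < 36.7 cm).
Only the shell between 18.6 cm and r is enclosed: Q_enc = ρ·(4π/3)(r³ − a³) = (1.36e-5)·(4π/3)·((0.229)³ − (0.186)³) = 3.175×10^-7 C.
By Gauss's law, ∮E·dA = E·4πr² = Q_enc/ε₀.
E = |Q_enc|/(4πε₀r²) = (3.175e-7)/(4π·8.85×10^-12·(0.229)²) = 5.44×10^4 N/C.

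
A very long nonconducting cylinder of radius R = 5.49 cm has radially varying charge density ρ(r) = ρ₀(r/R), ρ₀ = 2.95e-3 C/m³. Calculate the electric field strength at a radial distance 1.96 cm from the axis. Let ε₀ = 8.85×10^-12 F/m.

|E| ≈ 7.77×10^5 N/C

Take a coaxial cylindrical Gaussian surface of radius r = 1.96 cm and length L (r < R).
λ_enc = ∫₀^r ρ(r')·2πr' dr' = (2πρ₀/R)·r^3/3 = 8.474e-7 C/m.
Applying ∮E·dA = Q_enc/ε₀ with the end caps contributing no flux:
E = |λ_enc|/(2πε₀r) = (8.474×10^-7)/(2π·8.85×10^-12·0.0196) = 7.77e5 N/C.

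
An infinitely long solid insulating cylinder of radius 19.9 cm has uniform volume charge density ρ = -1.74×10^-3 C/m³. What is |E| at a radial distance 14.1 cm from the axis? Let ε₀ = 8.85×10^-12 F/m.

Choose a coaxial cylinder of radius r = 14.1 cm (arbitrary length L) as the Gaussian surface (r < R).
Charge inside radius r per length L is ρ·πr²·L, so λ_enc = ρπr² = -1.087×10^-4 C/m.
Since E is radial and uniform over the curved surface, Φ = E·2πrL = Q_enc/ε₀ = λ_enc L/ε₀.
E = |λ_enc|/(2πε₀r) = (1.087e-4)/(2π·8.85×10^-12·0.141) = 1.39e7 N/C.

1.39×10^7 N/C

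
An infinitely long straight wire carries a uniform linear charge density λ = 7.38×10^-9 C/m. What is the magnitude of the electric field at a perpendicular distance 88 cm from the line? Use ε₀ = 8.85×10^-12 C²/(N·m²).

E ≈ 151 N/C

Choose a coaxial cylinder of radius r = 88 cm (arbitrary length L) as the Gaussian surface.
Q_enc = λL, so λ_enc = 7.38×10^-9 C/m.
By Gauss's law (flux through the curved wall only), E·2πrL = λ_enc L/ε₀.
E = |λ_enc|/(2πε₀r) = (7.38×10^-9)/(2π·8.85×10^-12·0.88) = 151 N/C.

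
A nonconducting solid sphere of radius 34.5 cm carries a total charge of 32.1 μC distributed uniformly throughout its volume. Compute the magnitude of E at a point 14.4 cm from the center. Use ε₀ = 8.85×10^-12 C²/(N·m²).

|E| ≈ 1.01×10^6 V/m

Use a concentric Gaussian sphere at r = 14.4 cm (r < R).
For a uniform sphere the enclosed fraction is (r/R)³, so Q_enc = (32.1 μC)(0.144/0.345)³ = 2.334e-6 C.
Since E is radial and uniform over the Gaussian sphere, Φ = E·4πr² = Q_enc/ε₀.
E = |Q_enc|/(4πε₀r²) = (2.334e-6)/(4π·8.85×10^-12·(0.144)²) = 1.01×10^6 N/C.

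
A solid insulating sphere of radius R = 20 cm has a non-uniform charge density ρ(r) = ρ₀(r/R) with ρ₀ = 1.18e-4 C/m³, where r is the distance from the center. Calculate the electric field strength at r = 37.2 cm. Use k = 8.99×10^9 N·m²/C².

E = 1.93×10^5 V/m

Use a concentric Gaussian sphere at r = 37.2 cm (r > R, all charge enclosed).
Q_enc = 4π ∫₀^R ρ₀(r'/R)^1 r'² dr' = 4πρ₀R³/4 = 2.966×10^-6 C.
Gauss's law: E·4πr² = Q_enc/ε₀.
E = k|Q_enc|/r² = (8.99×10^9)(2.966×10^-6)/(0.372)² = 1.93e5 N/C.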